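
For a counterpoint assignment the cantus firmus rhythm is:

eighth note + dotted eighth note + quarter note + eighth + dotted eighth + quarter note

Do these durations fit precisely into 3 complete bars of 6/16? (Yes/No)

Yes

One bar of 6/16 = 6 sixteenth notes, so 3 bars = 18.
Working in sixteenth notes: eighth note = 2; dotted eighth note = 3; quarter note = 4; eighth = 2; dotted eighth = 3; quarter note = 4.
Sum: 2 + 3 + 4 + 2 + 3 + 4 = 18.
18 equals 18, so the answer is Yes.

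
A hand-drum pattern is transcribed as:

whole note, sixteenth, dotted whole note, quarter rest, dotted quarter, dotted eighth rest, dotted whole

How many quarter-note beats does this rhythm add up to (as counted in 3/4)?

19.5

One quarter-note beat = 4 sixteenth notes.
Express everything in sixteenth notes: whole note = 16; sixteenth = 1; dotted whole note = 24; quarter rest = 4; dotted quarter = 6; dotted eighth rest = 3; dotted whole = 24.
Adding: 16 + 1 + 24 + 4 + 6 + 3 + 24 = 78.
78 ÷ 4 = 19.5 beats.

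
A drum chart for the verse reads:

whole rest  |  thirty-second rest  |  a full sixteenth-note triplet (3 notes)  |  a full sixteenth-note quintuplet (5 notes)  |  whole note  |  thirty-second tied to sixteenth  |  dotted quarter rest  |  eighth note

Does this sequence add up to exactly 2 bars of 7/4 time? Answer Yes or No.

One bar of 7/4 = 56 thirty-second notes, so 2 bars = 112.
Each duration in thirty-second notes: whole rest = 32; thirty-second rest = 1; a full sixteenth-note triplet (3 notes) (three triplet sixteenths span one eighth) = 4; a full sixteenth-note quintuplet (5 notes) (five quintuplet sixteenths span one quarter) = 8; whole note = 32; thirty-second tied to sixteenth (thirty-second + sixteenth) = 3; dotted quarter rest = 12; eighth note = 4.
Altogether 32 + 1 + 4 + 8 + 32 + 3 + 12 + 4 = 96.
96 falls short of 112, so the answer is No.

No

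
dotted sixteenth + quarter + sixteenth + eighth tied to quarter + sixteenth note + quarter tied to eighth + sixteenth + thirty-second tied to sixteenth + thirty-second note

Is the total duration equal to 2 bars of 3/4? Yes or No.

No

One bar of 3/4 = 24 thirty-second notes, so 2 bars = 48.
Convert each value to thirty-second notes: dotted sixteenth = 3; quarter = 8; sixteenth = 2; eighth tied to quarter (eighth + quarter) = 12; sixteenth note = 2; quarter tied to eighth (quarter + eighth) = 12; sixteenth = 2; thirty-second tied to sixteenth (thirty-second + sixteenth) = 3; thirty-second note = 1.
Altogether 3 + 8 + 2 + 12 + 2 + 12 + 2 + 3 + 1 = 45.
45 falls short of 48, so the answer is No.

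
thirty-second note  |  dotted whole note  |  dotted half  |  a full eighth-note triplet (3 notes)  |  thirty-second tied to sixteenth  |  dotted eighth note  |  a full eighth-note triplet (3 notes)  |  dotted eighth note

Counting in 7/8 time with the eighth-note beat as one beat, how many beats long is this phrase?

26

One eighth-note beat = 4 thirty-second notes.
Convert each value to thirty-second notes: thirty-second note = 1; dotted whole note = 48; dotted half = 24; a full eighth-note triplet (3 notes) (three triplet eighths span one quarter) = 8; thirty-second tied to sixteenth (thirty-second + sixteenth) = 3; dotted eighth note = 6; a full eighth-note triplet (3 notes) (three triplet eighths span one quarter) = 8; dotted eighth note = 6.
Adding: 1 + 48 + 24 + 8 + 3 + 6 + 8 + 6 = 104.
104 ÷ 4 = 26 beats.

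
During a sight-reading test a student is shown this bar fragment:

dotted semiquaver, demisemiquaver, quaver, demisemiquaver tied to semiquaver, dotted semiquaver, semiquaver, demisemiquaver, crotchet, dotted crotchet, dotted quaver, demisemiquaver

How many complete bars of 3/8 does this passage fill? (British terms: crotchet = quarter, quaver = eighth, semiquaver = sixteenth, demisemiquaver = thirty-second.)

One bar of 3/8 = 12 thirty-second notes.
Express everything in thirty-second notes: dotted semiquaver = 3; demisemiquaver = 1; quaver = 4; demisemiquaver tied to semiquaver (demisemiquaver + semiquaver) = 3; dotted semiquaver = 3; semiquaver = 2; demisemiquaver = 1; crotchet = 8; dotted crotchet = 12; dotted quaver = 6; demisemiquaver = 1.
Adding: 3 + 1 + 4 + 3 + 3 + 2 + 1 + 8 + 12 + 6 + 1 = 44.
44 ÷ 12 = 3 complete bars with 8 left over.

3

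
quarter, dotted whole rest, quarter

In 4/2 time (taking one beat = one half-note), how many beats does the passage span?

4

One half-note beat = 2 quarter notes.
Each duration in quarter notes: quarter = 1; dotted whole rest = 6; quarter = 1.
Adding: 1 + 6 + 1 = 8.
8 ÷ 2 = 4 beats.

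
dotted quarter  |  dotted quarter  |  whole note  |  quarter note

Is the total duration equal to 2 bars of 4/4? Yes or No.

One bar of 4/4 = 8 eighth notes, so 2 bars = 16.
Each duration in eighth notes: dotted quarter = 3; dotted quarter = 3; whole note = 8; quarter note = 2.
Total: 3 + 3 + 8 + 2 = 16.
16 equals 16, so the answer is Yes.

Yes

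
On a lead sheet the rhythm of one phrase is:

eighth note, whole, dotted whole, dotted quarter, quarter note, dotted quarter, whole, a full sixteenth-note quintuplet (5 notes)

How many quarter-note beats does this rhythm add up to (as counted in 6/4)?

19.5

One quarter-note beat = 2 eighth notes.
Working in eighth notes: eighth note = 1; whole = 8; dotted whole = 12; dotted quarter = 3; quarter note = 2; dotted quarter = 3; whole = 8; a full sixteenth-note quintuplet (5 notes) (five quintuplet sixteenths span one quarter) = 2.
Sum: 1 + 8 + 12 + 3 + 2 + 3 + 8 + 2 = 39.
39 ÷ 2 = 19.5 beats.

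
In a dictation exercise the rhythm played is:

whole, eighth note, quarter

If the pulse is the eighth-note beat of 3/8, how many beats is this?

One eighth-note beat = 2 sixteenth notes.
In sixteenth notes: whole = 16; eighth note = 2; quarter = 4.
Sum: 16 + 2 + 4 = 22.
22 ÷ 2 = 11 beats.

11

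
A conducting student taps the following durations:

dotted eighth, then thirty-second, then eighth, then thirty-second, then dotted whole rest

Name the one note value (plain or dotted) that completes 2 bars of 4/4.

2 bars of 4/4 = 64 thirty-second notes.
Working in thirty-second notes: dotted eighth = 6; thirty-second = 1; eighth = 4; thirty-second = 1; dotted whole rest = 48.
Total: 6 + 1 + 4 + 1 + 48 = 60.
Remaining: 64 − 60 = 4 thirty-second notes, which is a eighth note.

eighth note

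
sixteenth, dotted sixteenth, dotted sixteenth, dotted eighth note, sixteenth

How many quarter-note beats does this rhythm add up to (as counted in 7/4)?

2

One quarter-note beat = 8 thirty-second notes.
Express everything in thirty-second notes: sixteenth = 2; dotted sixteenth = 3; dotted sixteenth = 3; dotted eighth note = 6; sixteenth = 2.
Adding: 2 + 3 + 3 + 6 + 2 = 16.
16 ÷ 8 = 2 beats.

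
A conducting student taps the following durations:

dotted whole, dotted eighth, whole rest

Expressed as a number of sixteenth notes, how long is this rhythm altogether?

Working in sixteenth notes: dotted whole = 24; dotted eighth = 3; whole rest = 16.
Adding: 24 + 3 + 16 = 43 sixteenth notes.

43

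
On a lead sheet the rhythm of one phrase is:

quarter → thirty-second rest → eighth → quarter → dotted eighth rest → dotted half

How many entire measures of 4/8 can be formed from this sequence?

3

One bar of 4/8 = 16 thirty-second notes.
Each duration in thirty-second notes: quarter = 8; thirty-second rest = 1; eighth = 4; quarter = 8; dotted eighth rest = 6; dotted half = 24.
Sum: 8 + 1 + 4 + 8 + 6 + 24 = 51.
51 ÷ 16 = 3 complete bars with 3 left over.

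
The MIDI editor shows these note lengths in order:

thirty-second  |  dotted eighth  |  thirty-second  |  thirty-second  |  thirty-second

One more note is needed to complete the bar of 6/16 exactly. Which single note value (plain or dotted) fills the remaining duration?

The bar of 6/16 = 12 thirty-second notes.
Working in thirty-second notes: thirty-second = 1; dotted eighth = 6; thirty-second = 1; thirty-second = 1; thirty-second = 1.
Adding: 1 + 6 + 1 + 1 + 1 = 10.
Remaining: 12 − 10 = 2 thirty-second notes, which is a sixteenth note.

sixteenth note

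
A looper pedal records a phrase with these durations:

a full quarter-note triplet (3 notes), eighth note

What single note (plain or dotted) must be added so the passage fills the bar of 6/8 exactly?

eighth note

The bar of 6/8 = 6 eighth notes.
Each duration in eighth notes: a full quarter-note triplet (3 notes) (three triplet quarters span one half) = 4; eighth note = 1.
Adding: 4 + 1 = 5.
Remaining: 6 − 5 = 1 eighth note, which is a eighth note.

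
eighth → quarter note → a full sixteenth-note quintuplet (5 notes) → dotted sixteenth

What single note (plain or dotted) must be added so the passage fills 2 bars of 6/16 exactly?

2 bars of 6/16 = 24 thirty-second notes.
Convert each value to thirty-second notes: eighth = 4; quarter note = 8; a full sixteenth-note quintuplet (5 notes) (five quintuplet sixteenths span one quarter) = 8; dotted sixteenth = 3.
Total: 4 + 8 + 8 + 3 = 23.
Remaining: 24 − 23 = 1 thirty-second note, which is a thirty-second note.

thirty-second note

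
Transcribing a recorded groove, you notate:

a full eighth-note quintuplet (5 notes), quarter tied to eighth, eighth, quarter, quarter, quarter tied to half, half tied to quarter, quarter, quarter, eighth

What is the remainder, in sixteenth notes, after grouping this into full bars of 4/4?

One bar of 4/4 = 8 eighth notes.
Convert each value to eighth notes: a full eighth-note quintuplet (5 notes) (five quintuplet eighths span one half) = 4; quarter tied to eighth (quarter + eighth) = 3; eighth = 1; quarter = 2; quarter = 2; quarter tied to half (quarter + half) = 6; half tied to quarter (half + quarter) = 6; quarter = 2; quarter = 2; eighth = 1.
Sum: 4 + 3 + 1 + 2 + 2 + 6 + 6 + 2 + 2 + 1 = 29.
29 ÷ 8 = 3 complete bars with 5 eighth notes remaining = 10 sixteenth notes.

10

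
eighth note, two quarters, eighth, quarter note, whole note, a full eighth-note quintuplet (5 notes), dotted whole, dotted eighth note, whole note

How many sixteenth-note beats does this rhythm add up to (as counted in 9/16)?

One sixteenth-note beat = 2 thirty-second notes.
Each duration in thirty-second notes: eighth note = 4; quarter = 8; quarter = 8; eighth = 4; quarter note = 8; whole note = 32; a full eighth-note quintuplet (5 notes) (five quintuplet eighths span one half) = 16; dotted whole = 48; dotted eighth note = 6; whole note = 32.
Sum: 4 + 8 + 8 + 4 + 8 + 32 + 16 + 48 + 6 + 32 = 166.
166 ÷ 2 = 83 beats.

83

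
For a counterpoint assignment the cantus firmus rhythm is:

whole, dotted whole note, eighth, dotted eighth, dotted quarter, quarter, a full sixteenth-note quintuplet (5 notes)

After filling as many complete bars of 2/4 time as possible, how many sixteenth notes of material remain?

One bar of 2/4 = 8 sixteenth notes.
Convert each value to sixteenth notes: whole = 16; dotted whole note = 24; eighth = 2; dotted eighth = 3; dotted quarter = 6; quarter = 4; a full sixteenth-note quintuplet (5 notes) (five quintuplet sixteenths span one quarter) = 4.
Total: 16 + 24 + 2 + 3 + 6 + 4 + 4 = 59.
59 ÷ 8 = 7 complete bars with 3 sixteenth notes remaining.

3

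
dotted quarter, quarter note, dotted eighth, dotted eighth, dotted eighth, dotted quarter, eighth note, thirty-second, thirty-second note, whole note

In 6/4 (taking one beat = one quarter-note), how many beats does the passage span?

11

One quarter-note beat = 8 thirty-second notes.
Express everything in thirty-second notes: dotted quarter = 12; quarter note = 8; dotted eighth = 6; dotted eighth = 6; dotted eighth = 6; dotted quarter = 12; eighth note = 4; thirty-second = 1; thirty-second note = 1; whole note = 32.
Total: 12 + 8 + 6 + 6 + 6 + 12 + 4 + 1 + 1 + 32 = 88.
88 ÷ 8 = 11 beats.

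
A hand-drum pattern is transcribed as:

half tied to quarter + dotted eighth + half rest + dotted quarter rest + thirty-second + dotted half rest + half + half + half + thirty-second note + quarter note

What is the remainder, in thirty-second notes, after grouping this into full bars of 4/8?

One bar of 4/8 = 16 thirty-second notes.
Convert each value to thirty-second notes: half tied to quarter (half + quarter) = 24; dotted eighth = 6; half rest = 16; dotted quarter rest = 12; thirty-second = 1; dotted half rest = 24; half = 16; half = 16; half = 16; thirty-second note = 1; quarter note = 8.
Sum: 24 + 6 + 16 + 12 + 1 + 24 + 16 + 16 + 16 + 1 + 8 = 140.
140 ÷ 16 = 8 complete bars with 12 thirty-second notes remaining.

12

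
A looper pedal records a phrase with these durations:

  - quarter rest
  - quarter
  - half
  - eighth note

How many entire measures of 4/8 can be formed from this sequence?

2

One bar of 4/8 = 4 eighth notes.
Convert each value to eighth notes: quarter rest = 2; quarter = 2; half = 4; eighth note = 1.
Adding: 2 + 2 + 4 + 1 = 9.
9 ÷ 4 = 2 complete bars with 1 left over.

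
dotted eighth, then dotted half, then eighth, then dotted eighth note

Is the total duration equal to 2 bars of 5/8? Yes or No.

One bar of 5/8 = 10 sixteenth notes, so 2 bars = 20.
Express everything in sixteenth notes: dotted eighth = 3; dotted half = 12; eighth = 2; dotted eighth note = 3.
Altogether 3 + 12 + 2 + 3 = 20.
20 equals 20, so the answer is Yes.

Yes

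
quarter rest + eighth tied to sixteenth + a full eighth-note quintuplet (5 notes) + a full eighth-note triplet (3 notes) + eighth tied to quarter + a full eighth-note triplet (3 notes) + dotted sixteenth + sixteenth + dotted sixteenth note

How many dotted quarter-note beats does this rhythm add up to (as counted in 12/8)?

5.5

One dotted quarter-note beat = 12 thirty-second notes.
Each duration in thirty-second notes: quarter rest = 8; eighth tied to sixteenth (eighth + sixteenth) = 6; a full eighth-note quintuplet (5 notes) (five quintuplet eighths span one half) = 16; a full eighth-note triplet (3 notes) (three triplet eighths span one quarter) = 8; eighth tied to quarter (eighth + quarter) = 12; a full eighth-note triplet (3 notes) (three triplet eighths span one quarter) = 8; dotted sixteenth = 3; sixteenth = 2; dotted sixteenth note = 3.
Sum: 8 + 6 + 16 + 8 + 12 + 8 + 3 + 2 + 3 = 66.
66 ÷ 12 = 5.5 beats.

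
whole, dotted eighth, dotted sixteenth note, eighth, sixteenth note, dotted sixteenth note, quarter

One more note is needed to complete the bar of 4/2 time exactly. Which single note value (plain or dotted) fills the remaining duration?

The bar of 4/2 = 64 thirty-second notes.
Each duration in thirty-second notes: whole = 32; dotted eighth = 6; dotted sixteenth note = 3; eighth = 4; sixteenth note = 2; dotted sixteenth note = 3; quarter = 8.
Altogether 32 + 6 + 3 + 4 + 2 + 3 + 8 = 58.
Remaining: 64 − 58 = 6 thirty-second notes, which is a dotted eighth note.

dotted eighth note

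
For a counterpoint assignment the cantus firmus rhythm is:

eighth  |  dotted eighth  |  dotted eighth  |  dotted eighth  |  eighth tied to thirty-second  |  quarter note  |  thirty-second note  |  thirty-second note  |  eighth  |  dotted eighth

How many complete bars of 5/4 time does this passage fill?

1

One bar of 5/4 = 40 thirty-second notes.
Convert each value to thirty-second notes: eighth = 4; dotted eighth = 6; dotted eighth = 6; dotted eighth = 6; eighth tied to thirty-second (eighth + thirty-second) = 5; quarter note = 8; thirty-second note = 1; thirty-second note = 1; eighth = 4; dotted eighth = 6.
Adding: 4 + 6 + 6 + 6 + 5 + 8 + 1 + 1 + 4 + 6 = 47.
47 ÷ 40 = 1 complete bar with 7 left over.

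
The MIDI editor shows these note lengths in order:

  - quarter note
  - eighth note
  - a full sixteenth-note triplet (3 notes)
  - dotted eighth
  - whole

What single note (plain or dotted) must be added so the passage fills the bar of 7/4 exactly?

The bar of 7/4 = 28 sixteenth notes.
Express everything in sixteenth notes: quarter note = 4; eighth note = 2; a full sixteenth-note triplet (3 notes) (three triplet sixteenths span one eighth) = 2; dotted eighth = 3; whole = 16.
Altogether 4 + 2 + 2 + 3 + 16 = 27.
Remaining: 28 − 27 = 1 sixteenth note, which is a sixteenth note.

sixteenth note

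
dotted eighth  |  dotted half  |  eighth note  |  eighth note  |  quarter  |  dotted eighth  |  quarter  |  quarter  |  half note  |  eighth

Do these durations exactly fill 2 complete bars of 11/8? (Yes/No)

One bar of 11/8 = 22 sixteenth notes, so 2 bars = 44.
In sixteenth notes: dotted eighth = 3; dotted half = 12; eighth note = 2; eighth note = 2; quarter = 4; dotted eighth = 3; quarter = 4; quarter = 4; half note = 8; eighth = 2.
Adding: 3 + 12 + 2 + 2 + 4 + 3 + 4 + 4 + 8 + 2 = 44.
44 equals 44, so the answer is Yes.

Yes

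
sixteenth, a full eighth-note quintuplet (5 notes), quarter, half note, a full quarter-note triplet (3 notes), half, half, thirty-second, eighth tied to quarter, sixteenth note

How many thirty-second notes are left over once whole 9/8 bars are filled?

One bar of 9/8 = 36 thirty-second notes.
In thirty-second notes: sixteenth = 2; a full eighth-note quintuplet (5 notes) (five quintuplet eighths span one half) = 16; quarter = 8; half note = 16; a full quarter-note triplet (3 notes) (three triplet quarters span one half) = 16; half = 16; half = 16; thirty-second = 1; eighth tied to quarter (eighth + quarter) = 12; sixteenth note = 2.
Altogether 2 + 16 + 8 + 16 + 16 + 16 + 16 + 1 + 12 + 2 = 105.
105 ÷ 36 = 2 complete bars with 33 thirty-second notes remaining.

33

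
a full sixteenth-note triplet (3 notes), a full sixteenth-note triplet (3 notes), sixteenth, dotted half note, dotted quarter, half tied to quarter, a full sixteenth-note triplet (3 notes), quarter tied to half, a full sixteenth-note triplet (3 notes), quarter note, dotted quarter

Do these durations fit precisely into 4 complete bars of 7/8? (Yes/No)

No

One bar of 7/8 = 14 sixteenth notes, so 4 bars = 56.
Express everything in sixteenth notes: a full sixteenth-note triplet (3 notes) (three triplet sixteenths span one eighth) = 2; a full sixteenth-note triplet (3 notes) (three triplet sixteenths span one eighth) = 2; sixteenth = 1; dotted half note = 12; dotted quarter = 6; half tied to quarter (half + quarter) = 12; a full sixteenth-note triplet (3 notes) (three triplet sixteenths span one eighth) = 2; quarter tied to half (quarter + half) = 12; a full sixteenth-note triplet (3 notes) (three triplet sixteenths span one eighth) = 2; quarter note = 4; dotted quarter = 6.
Total: 2 + 2 + 1 + 12 + 6 + 12 + 2 + 12 + 2 + 4 + 6 = 61.
61 exceeds 56, so the answer is No.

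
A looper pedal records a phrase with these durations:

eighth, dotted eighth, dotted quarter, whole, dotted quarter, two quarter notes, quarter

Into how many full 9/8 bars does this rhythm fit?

One bar of 9/8 = 18 sixteenth notes.
In sixteenth notes: eighth = 2; dotted eighth = 3; dotted quarter = 6; whole = 16; dotted quarter = 6; quarter note = 4; quarter note = 4; quarter = 4.
Altogether 2 + 3 + 6 + 16 + 6 + 4 + 4 + 4 = 45.
45 ÷ 18 = 2 complete bars with 9 left over.

2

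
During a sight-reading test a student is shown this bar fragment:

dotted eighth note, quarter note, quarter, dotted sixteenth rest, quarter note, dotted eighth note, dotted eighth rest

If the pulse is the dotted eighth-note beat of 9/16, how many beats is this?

One dotted eighth-note beat = 6 thirty-second notes.
In thirty-second notes: dotted eighth note = 6; quarter note = 8; quarter = 8; dotted sixteenth rest = 3; quarter note = 8; dotted eighth note = 6; dotted eighth rest = 6.
Altogether 6 + 8 + 8 + 3 + 8 + 6 + 6 = 45.
45 ÷ 6 = 7.5 beats.

7.5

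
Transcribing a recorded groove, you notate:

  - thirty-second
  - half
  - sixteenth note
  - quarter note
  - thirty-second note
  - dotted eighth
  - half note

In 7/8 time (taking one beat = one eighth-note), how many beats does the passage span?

One eighth-note beat = 4 thirty-second notes.
Convert each value to thirty-second notes: thirty-second = 1; half = 16; sixteenth note = 2; quarter note = 8; thirty-second note = 1; dotted eighth = 6; half note = 16.
Altogether 1 + 16 + 2 + 8 + 1 + 6 + 16 = 50.
50 ÷ 4 = 12.5 beats.

12.5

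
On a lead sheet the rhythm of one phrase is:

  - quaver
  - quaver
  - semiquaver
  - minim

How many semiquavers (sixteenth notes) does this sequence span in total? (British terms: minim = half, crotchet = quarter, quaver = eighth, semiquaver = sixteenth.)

13

Express everything in sixteenth notes: quaver = 2; quaver = 2; semiquaver = 1; minim = 8.
Total: 2 + 2 + 1 + 8 = 13 sixteenth notes.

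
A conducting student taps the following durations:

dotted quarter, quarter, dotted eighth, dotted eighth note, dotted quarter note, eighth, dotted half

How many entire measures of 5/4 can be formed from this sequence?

1

One bar of 5/4 = 20 sixteenth notes.
In sixteenth notes: dotted quarter = 6; quarter = 4; dotted eighth = 3; dotted eighth note = 3; dotted quarter note = 6; eighth = 2; dotted half = 12.
Sum: 6 + 4 + 3 + 3 + 6 + 2 + 12 = 36.
36 ÷ 20 = 1 complete bar with 16 left over.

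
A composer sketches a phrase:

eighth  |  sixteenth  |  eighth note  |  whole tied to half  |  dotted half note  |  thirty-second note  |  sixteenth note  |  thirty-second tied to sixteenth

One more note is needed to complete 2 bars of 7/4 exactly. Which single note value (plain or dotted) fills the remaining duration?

dotted half note

2 bars of 7/4 = 112 thirty-second notes.
Convert each value to thirty-second notes: eighth = 4; sixteenth = 2; eighth note = 4; whole tied to half (whole + half) = 48; dotted half note = 24; thirty-second note = 1; sixteenth note = 2; thirty-second tied to sixteenth (thirty-second + sixteenth) = 3.
Adding: 4 + 2 + 4 + 48 + 24 + 1 + 2 + 3 = 88.
Remaining: 112 − 88 = 24 thirty-second notes, which is a dotted half note.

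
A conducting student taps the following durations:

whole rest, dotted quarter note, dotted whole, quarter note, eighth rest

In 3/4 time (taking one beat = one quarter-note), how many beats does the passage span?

One quarter-note beat = 2 eighth notes.
In eighth notes: whole rest = 8; dotted quarter note = 3; dotted whole = 12; quarter note = 2; eighth rest = 1.
Total: 8 + 3 + 12 + 2 + 1 = 26.
26 ÷ 2 = 13 beats.

13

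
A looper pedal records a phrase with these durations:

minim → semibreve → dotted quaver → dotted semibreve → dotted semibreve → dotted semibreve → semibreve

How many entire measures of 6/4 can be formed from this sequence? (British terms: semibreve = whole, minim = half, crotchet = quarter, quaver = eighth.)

One bar of 6/4 = 24 sixteenth notes.
Each duration in sixteenth notes: minim = 8; semibreve = 16; dotted quaver = 3; dotted semibreve = 24; dotted semibreve = 24; dotted semibreve = 24; semibreve = 16.
Sum: 8 + 16 + 3 + 24 + 24 + 24 + 16 = 115.
115 ÷ 24 = 4 complete bars with 19 left over.

4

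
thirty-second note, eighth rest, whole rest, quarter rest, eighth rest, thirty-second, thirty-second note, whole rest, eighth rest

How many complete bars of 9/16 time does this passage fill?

4

One bar of 9/16 = 18 thirty-second notes.
Convert each value to thirty-second notes: thirty-second note = 1; eighth rest = 4; whole rest = 32; quarter rest = 8; eighth rest = 4; thirty-second = 1; thirty-second note = 1; whole rest = 32; eighth rest = 4.
Altogether 1 + 4 + 32 + 8 + 4 + 1 + 1 + 32 + 4 = 87.
87 ÷ 18 = 4 complete bars with 15 left over.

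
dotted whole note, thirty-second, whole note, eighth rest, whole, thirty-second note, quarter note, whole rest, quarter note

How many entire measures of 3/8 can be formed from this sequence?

13

One bar of 3/8 = 12 thirty-second notes.
Convert each value to thirty-second notes: dotted whole note = 48; thirty-second = 1; whole note = 32; eighth rest = 4; whole = 32; thirty-second note = 1; quarter note = 8; whole rest = 32; quarter note = 8.
Total: 48 + 1 + 32 + 4 + 32 + 1 + 8 + 32 + 8 = 166.
166 ÷ 12 = 13 complete bars with 10 left over.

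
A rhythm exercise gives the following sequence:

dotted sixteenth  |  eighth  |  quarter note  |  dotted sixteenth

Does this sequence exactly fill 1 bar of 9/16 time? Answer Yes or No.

One bar of 9/16 = 18 thirty-second notes.
Each duration in thirty-second notes: dotted sixteenth = 3; eighth = 4; quarter note = 8; dotted sixteenth = 3.
Total: 3 + 4 + 8 + 3 = 18.
18 equals 18, so the answer is Yes.

Yes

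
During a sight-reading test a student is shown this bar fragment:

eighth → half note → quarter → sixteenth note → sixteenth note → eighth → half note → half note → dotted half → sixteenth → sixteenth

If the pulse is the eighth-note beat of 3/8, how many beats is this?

24

One eighth-note beat = 2 sixteenth notes.
Convert each value to sixteenth notes: eighth = 2; half note = 8; quarter = 4; sixteenth note = 1; sixteenth note = 1; eighth = 2; half note = 8; half note = 8; dotted half = 12; sixteenth = 1; sixteenth = 1.
Sum: 2 + 8 + 4 + 1 + 1 + 2 + 8 + 8 + 12 + 1 + 1 = 48.
48 ÷ 2 = 24 beats.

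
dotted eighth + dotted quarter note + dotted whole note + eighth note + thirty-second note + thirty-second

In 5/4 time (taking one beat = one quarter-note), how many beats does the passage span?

One quarter-note beat = 8 thirty-second notes.
Each duration in thirty-second notes: dotted eighth = 6; dotted quarter note = 12; dotted whole note = 48; eighth note = 4; thirty-second note = 1; thirty-second = 1.
Altogether 6 + 12 + 48 + 4 + 1 + 1 = 72.
72 ÷ 8 = 9 beats.

9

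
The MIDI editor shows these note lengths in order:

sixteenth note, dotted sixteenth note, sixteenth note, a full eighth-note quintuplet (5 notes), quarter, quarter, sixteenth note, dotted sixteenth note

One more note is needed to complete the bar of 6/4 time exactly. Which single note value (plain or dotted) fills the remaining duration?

The bar of 6/4 = 48 thirty-second notes.
Each duration in thirty-second notes: sixteenth note = 2; dotted sixteenth note = 3; sixteenth note = 2; a full eighth-note quintuplet (5 notes) (five quintuplet eighths span one half) = 16; quarter = 8; quarter = 8; sixteenth note = 2; dotted sixteenth note = 3.
Total: 2 + 3 + 2 + 16 + 8 + 8 + 2 + 3 = 44.
Remaining: 48 − 44 = 4 thirty-second notes, which is a eighth note.

eighth note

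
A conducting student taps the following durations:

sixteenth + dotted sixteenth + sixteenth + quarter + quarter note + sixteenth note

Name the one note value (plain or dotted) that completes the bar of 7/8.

dotted sixteenth note

The bar of 7/8 = 28 thirty-second notes.
Each duration in thirty-second notes: sixteenth = 2; dotted sixteenth = 3; sixteenth = 2; quarter = 8; quarter note = 8; sixteenth note = 2.
Adding: 2 + 3 + 2 + 8 + 8 + 2 = 25.
Remaining: 28 − 25 = 3 thirty-second notes, which is a dotted sixteenth note.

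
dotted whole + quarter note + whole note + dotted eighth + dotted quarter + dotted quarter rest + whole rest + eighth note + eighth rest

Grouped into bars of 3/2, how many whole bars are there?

3

One bar of 3/2 = 24 sixteenth notes.
Convert each value to sixteenth notes: dotted whole = 24; quarter note = 4; whole note = 16; dotted eighth = 3; dotted quarter = 6; dotted quarter rest = 6; whole rest = 16; eighth note = 2; eighth rest = 2.
Adding: 24 + 4 + 16 + 3 + 6 + 6 + 16 + 2 + 2 = 79.
79 ÷ 24 = 3 complete bars with 7 left over.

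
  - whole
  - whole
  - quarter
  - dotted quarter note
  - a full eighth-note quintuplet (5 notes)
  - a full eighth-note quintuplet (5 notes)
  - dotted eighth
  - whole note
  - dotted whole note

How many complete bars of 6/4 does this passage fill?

One bar of 6/4 = 24 sixteenth notes.
Express everything in sixteenth notes: whole = 16; whole = 16; quarter = 4; dotted quarter note = 6; a full eighth-note quintuplet (5 notes) (five quintuplet eighths span one half) = 8; a full eighth-note quintuplet (5 notes) (five quintuplet eighths span one half) = 8; dotted eighth = 3; whole note = 16; dotted whole note = 24.
Sum: 16 + 16 + 4 + 6 + 8 + 8 + 3 + 16 + 24 = 101.
101 ÷ 24 = 4 complete bars with 5 left over.

4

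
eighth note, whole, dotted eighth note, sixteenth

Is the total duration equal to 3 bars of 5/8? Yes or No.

One bar of 5/8 = 10 sixteenth notes, so 3 bars = 30.
Each duration in sixteenth notes: eighth note = 2; whole = 16; dotted eighth note = 3; sixteenth = 1.
Altogether 2 + 16 + 3 + 1 = 22.
22 falls short of 30, so the answer is No.

No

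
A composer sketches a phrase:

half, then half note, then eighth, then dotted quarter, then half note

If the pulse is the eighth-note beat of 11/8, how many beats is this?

One eighth-note beat = 2 sixteenth notes.
Express everything in sixteenth notes: half = 8; half note = 8; eighth = 2; dotted quarter = 6; half note = 8.
Total: 8 + 8 + 2 + 6 + 8 = 32.
32 ÷ 2 = 16 beats.

16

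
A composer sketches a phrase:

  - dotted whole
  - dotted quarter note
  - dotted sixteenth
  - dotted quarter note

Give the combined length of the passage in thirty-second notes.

75

Convert each value to thirty-second notes: dotted whole = 48; dotted quarter note = 12; dotted sixteenth = 3; dotted quarter note = 12.
Altogether 48 + 12 + 3 + 12 = 75 thirty-second notes.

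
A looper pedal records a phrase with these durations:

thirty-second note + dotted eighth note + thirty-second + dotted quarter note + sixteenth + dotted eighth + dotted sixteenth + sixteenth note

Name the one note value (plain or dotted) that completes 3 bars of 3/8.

3 bars of 3/8 = 36 thirty-second notes.
Express everything in thirty-second notes: thirty-second note = 1; dotted eighth note = 6; thirty-second = 1; dotted quarter note = 12; sixteenth = 2; dotted eighth = 6; dotted sixteenth = 3; sixteenth note = 2.
Altogether 1 + 6 + 1 + 12 + 2 + 6 + 3 + 2 = 33.
Remaining: 36 − 33 = 3 thirty-second notes, which is a dotted sixteenth note.

dotted sixteenth note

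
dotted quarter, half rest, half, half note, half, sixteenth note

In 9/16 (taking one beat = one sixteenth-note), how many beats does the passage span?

One sixteenth-note beat = 2 thirty-second notes.
Working in thirty-second notes: dotted quarter = 12; half rest = 16; half = 16; half note = 16; half = 16; sixteenth note = 2.
Sum: 12 + 16 + 16 + 16 + 16 + 2 = 78.
78 ÷ 2 = 39 beats.

39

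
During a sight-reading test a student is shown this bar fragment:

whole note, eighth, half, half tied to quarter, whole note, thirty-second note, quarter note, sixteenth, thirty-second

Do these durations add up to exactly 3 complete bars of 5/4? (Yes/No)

Yes

One bar of 5/4 = 40 thirty-second notes, so 3 bars = 120.
Convert each value to thirty-second notes: whole note = 32; eighth = 4; half = 16; half tied to quarter (half + quarter) = 24; whole note = 32; thirty-second note = 1; quarter note = 8; sixteenth = 2; thirty-second = 1.
Sum: 32 + 4 + 16 + 24 + 32 + 1 + 8 + 2 + 1 = 120.
120 equals 120, so the answer is Yes.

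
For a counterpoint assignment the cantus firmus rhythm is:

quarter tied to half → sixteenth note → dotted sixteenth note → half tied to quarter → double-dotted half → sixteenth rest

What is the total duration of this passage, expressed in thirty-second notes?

83

Express everything in thirty-second notes: quarter tied to half (quarter + half) = 24; sixteenth note = 2; dotted sixteenth note = 3; half tied to quarter (half + quarter) = 24; double-dotted half = 28; sixteenth rest = 2.
Altogether 24 + 2 + 3 + 24 + 28 + 2 = 83 thirty-second notes.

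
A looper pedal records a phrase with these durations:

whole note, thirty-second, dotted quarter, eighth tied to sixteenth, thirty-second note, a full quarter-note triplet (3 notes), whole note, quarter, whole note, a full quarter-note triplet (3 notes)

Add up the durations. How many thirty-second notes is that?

Convert each value to thirty-second notes: whole note = 32; thirty-second = 1; dotted quarter = 12; eighth tied to sixteenth (eighth + sixteenth) = 6; thirty-second note = 1; a full quarter-note triplet (3 notes) (three triplet quarters span one half) = 16; whole note = 32; quarter = 8; whole note = 32; a full quarter-note triplet (3 notes) (three triplet quarters span one half) = 16.
Total: 32 + 1 + 12 + 6 + 1 + 16 + 32 + 8 + 32 + 16 = 156 thirty-second notes.

156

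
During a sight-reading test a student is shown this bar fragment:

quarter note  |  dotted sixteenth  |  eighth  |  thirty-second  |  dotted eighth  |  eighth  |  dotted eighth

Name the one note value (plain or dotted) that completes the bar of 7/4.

dotted half note

The bar of 7/4 = 56 thirty-second notes.
In thirty-second notes: quarter note = 8; dotted sixteenth = 3; eighth = 4; thirty-second = 1; dotted eighth = 6; eighth = 4; dotted eighth = 6.
Altogether 8 + 3 + 4 + 1 + 6 + 4 + 6 = 32.
Remaining: 56 − 32 = 24 thirty-second notes, which is a dotted half note.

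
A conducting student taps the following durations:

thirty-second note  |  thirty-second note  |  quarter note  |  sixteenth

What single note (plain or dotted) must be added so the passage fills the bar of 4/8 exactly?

The bar of 4/8 = 16 thirty-second notes.
In thirty-second notes: thirty-second note = 1; thirty-second note = 1; quarter note = 8; sixteenth = 2.
Total: 1 + 1 + 8 + 2 = 12.
Remaining: 16 − 12 = 4 thirty-second notes, which is a eighth note.

eighth note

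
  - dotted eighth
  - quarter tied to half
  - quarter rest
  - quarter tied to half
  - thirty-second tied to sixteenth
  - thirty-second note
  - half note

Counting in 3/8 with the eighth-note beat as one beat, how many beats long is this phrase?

20.5

One eighth-note beat = 4 thirty-second notes.
Express everything in thirty-second notes: dotted eighth = 6; quarter tied to half (quarter + half) = 24; quarter rest = 8; quarter tied to half (quarter + half) = 24; thirty-second tied to sixteenth (thirty-second + sixteenth) = 3; thirty-second note = 1; half note = 16.
Total: 6 + 24 + 8 + 24 + 3 + 1 + 16 = 82.
82 ÷ 4 = 20.5 beats.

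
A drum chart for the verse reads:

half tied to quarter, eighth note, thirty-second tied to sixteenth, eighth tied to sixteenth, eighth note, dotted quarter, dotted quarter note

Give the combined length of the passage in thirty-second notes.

65

Working in thirty-second notes: half tied to quarter (half + quarter) = 24; eighth note = 4; thirty-second tied to sixteenth (thirty-second + sixteenth) = 3; eighth tied to sixteenth (eighth + sixteenth) = 6; eighth note = 4; dotted quarter = 12; dotted quarter note = 12.
Sum: 24 + 4 + 3 + 6 + 4 + 12 + 12 = 65 thirty-second notes.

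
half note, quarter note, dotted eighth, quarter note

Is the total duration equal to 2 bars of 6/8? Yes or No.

One bar of 6/8 = 12 sixteenth notes, so 2 bars = 24.
Working in sixteenth notes: half note = 8; quarter note = 4; dotted eighth = 3; quarter note = 4.
Altogether 8 + 4 + 3 + 4 = 19.
19 falls short of 24, so the answer is No.

No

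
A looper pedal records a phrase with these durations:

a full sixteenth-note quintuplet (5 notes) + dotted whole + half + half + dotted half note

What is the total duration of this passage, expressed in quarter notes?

14

Convert each value to quarter notes: a full sixteenth-note quintuplet (5 notes) (five quintuplet sixteenths span one quarter) = 1; dotted whole = 6; half = 2; half = 2; dotted half note = 3.
Altogether 1 + 6 + 2 + 2 + 3 = 14 quarter notes.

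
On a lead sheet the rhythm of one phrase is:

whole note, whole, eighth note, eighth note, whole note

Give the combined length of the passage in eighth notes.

26

Convert each value to eighth notes: whole note = 8; whole = 8; eighth note = 1; eighth note = 1; whole note = 8.
Sum: 8 + 8 + 1 + 1 + 8 = 26 eighth notes.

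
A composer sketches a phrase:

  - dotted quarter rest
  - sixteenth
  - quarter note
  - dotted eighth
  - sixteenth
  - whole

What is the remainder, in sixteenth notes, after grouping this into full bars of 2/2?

One bar of 2/2 = 16 sixteenth notes.
In sixteenth notes: dotted quarter rest = 6; sixteenth = 1; quarter note = 4; dotted eighth = 3; sixteenth = 1; whole = 16.
Sum: 6 + 1 + 4 + 3 + 1 + 16 = 31.
31 ÷ 16 = 1 complete bar with 15 sixteenth notes remaining.

15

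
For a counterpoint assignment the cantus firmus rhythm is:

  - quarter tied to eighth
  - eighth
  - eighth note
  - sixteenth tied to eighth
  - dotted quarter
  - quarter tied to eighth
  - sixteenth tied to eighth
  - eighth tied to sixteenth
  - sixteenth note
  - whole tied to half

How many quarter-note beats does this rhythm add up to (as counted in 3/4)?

One quarter-note beat = 4 sixteenth notes.
In sixteenth notes: quarter tied to eighth (quarter + eighth) = 6; eighth = 2; eighth note = 2; sixteenth tied to eighth (sixteenth + eighth) = 3; dotted quarter = 6; quarter tied to eighth (quarter + eighth) = 6; sixteenth tied to eighth (sixteenth + eighth) = 3; eighth tied to sixteenth (eighth + sixteenth) = 3; sixteenth note = 1; whole tied to half (whole + half) = 24.
Total: 6 + 2 + 2 + 3 + 6 + 6 + 3 + 3 + 1 + 24 = 56.
56 ÷ 4 = 14 beats.

14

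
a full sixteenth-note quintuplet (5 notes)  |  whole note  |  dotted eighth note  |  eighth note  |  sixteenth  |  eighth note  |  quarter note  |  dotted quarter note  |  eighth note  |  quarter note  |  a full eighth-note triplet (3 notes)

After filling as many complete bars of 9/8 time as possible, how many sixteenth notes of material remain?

12

One bar of 9/8 = 18 sixteenth notes.
Each duration in sixteenth notes: a full sixteenth-note quintuplet (5 notes) (five quintuplet sixteenths span one quarter) = 4; whole note = 16; dotted eighth note = 3; eighth note = 2; sixteenth = 1; eighth note = 2; quarter note = 4; dotted quarter note = 6; eighth note = 2; quarter note = 4; a full eighth-note triplet (3 notes) (three triplet eighths span one quarter) = 4.
Altogether 4 + 16 + 3 + 2 + 1 + 2 + 4 + 6 + 2 + 4 + 4 = 48.
48 ÷ 18 = 2 complete bars with 12 sixteenth notes remaining.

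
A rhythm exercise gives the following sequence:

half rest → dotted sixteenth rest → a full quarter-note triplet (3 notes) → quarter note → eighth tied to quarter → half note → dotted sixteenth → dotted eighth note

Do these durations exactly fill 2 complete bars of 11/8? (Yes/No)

No

One bar of 11/8 = 44 thirty-second notes, so 2 bars = 88.
Convert each value to thirty-second notes: half rest = 16; dotted sixteenth rest = 3; a full quarter-note triplet (3 notes) (three triplet quarters span one half) = 16; quarter note = 8; eighth tied to quarter (eighth + quarter) = 12; half note = 16; dotted sixteenth = 3; dotted eighth note = 6.
Altogether 16 + 3 + 16 + 8 + 12 + 16 + 3 + 6 = 80.
80 falls short of 88, so the answer is No.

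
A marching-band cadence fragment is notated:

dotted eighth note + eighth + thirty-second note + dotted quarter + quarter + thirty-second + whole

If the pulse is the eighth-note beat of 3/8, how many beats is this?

16

One eighth-note beat = 4 thirty-second notes.
Convert each value to thirty-second notes: dotted eighth note = 6; eighth = 4; thirty-second note = 1; dotted quarter = 12; quarter = 8; thirty-second = 1; whole = 32.
Adding: 6 + 4 + 1 + 12 + 8 + 1 + 32 = 64.
64 ÷ 4 = 16 beats.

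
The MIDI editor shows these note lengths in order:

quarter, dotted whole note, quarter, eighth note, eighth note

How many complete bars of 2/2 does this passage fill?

2

One bar of 2/2 = 8 eighth notes.
Express everything in eighth notes: quarter = 2; dotted whole note = 12; quarter = 2; eighth note = 1; eighth note = 1.
Altogether 2 + 12 + 2 + 1 + 1 = 18.
18 ÷ 8 = 2 complete bars with 2 left over.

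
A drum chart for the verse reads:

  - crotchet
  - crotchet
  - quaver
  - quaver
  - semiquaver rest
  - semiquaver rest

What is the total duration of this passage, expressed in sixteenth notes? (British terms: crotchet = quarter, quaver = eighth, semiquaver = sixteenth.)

Convert each value to sixteenth notes: crotchet = 4; crotchet = 4; quaver = 2; quaver = 2; semiquaver rest = 1; semiquaver rest = 1.
Adding: 4 + 4 + 2 + 2 + 1 + 1 = 14 sixteenth notes.

14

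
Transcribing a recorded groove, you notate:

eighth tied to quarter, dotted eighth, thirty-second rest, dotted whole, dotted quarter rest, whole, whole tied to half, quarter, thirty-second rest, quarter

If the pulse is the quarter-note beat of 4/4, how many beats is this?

22

One quarter-note beat = 8 thirty-second notes.
Working in thirty-second notes: eighth tied to quarter (eighth + quarter) = 12; dotted eighth = 6; thirty-second rest = 1; dotted whole = 48; dotted quarter rest = 12; whole = 32; whole tied to half (whole + half) = 48; quarter = 8; thirty-second rest = 1; quarter = 8.
Sum: 12 + 6 + 1 + 48 + 12 + 32 + 48 + 8 + 1 + 8 = 176.
176 ÷ 8 = 22 beats.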